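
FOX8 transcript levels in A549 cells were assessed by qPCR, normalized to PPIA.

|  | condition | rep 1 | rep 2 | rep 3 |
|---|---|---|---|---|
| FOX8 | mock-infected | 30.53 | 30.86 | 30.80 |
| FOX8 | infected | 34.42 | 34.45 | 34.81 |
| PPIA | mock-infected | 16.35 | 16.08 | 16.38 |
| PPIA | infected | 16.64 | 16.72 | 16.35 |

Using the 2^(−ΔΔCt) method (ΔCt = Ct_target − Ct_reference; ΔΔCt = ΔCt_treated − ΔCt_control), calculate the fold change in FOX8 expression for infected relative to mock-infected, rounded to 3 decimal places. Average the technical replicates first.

0.087

Mean Ct: FOX8 mock-infected 30.730; FOX8 infected 34.560; PPIA mock-infected 16.270; PPIA infected 16.570
ΔCt(mock-infected) = 30.730 − 16.270 = 14.460
ΔCt(infected) = 34.560 − 16.570 = 17.990
ΔΔCt = 17.990 − 14.460 = 3.530
Fold change = 2^(−3.530) = 0.0866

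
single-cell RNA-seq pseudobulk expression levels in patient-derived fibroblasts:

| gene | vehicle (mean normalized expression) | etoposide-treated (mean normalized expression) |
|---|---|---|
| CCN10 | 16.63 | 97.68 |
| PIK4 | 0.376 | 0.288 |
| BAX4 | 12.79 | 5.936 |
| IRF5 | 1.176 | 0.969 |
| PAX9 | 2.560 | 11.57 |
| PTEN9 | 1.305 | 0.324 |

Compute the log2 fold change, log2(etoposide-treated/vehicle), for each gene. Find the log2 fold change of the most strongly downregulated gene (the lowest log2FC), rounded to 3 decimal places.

-2.010

log2(97.68/16.63) = 2.554  (CCN10)
log2(0.288/0.376) = -0.385  (PIK4)
log2(5.936/12.79) = -1.107  (BAX4)
log2(0.969/1.176) = -0.279  (IRF5)
log2(11.57/2.560) = 2.176  (PAX9)
log2(0.324/1.305) = -2.010  (PTEN9)
PTEN9 is most strongly downregulated.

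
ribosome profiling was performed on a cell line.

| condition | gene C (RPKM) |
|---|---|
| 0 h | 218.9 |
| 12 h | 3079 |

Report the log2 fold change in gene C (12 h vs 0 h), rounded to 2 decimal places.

Fold change = 3079 / 218.9 = 14.0658
log2(14.0658) = 3.814

3.81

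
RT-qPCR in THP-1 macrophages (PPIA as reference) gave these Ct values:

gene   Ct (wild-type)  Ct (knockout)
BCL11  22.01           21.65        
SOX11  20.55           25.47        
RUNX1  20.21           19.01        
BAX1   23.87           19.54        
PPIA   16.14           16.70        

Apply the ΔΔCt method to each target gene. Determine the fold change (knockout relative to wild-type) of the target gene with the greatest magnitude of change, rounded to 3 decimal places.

29.651

BCL11: ΔΔCt = (21.65−16.70) − (22.01−16.14) = 4.95 − 5.87 = -0.92; fold change = 2^0.92 = 1.892
SOX11: ΔΔCt = (25.47−16.70) − (20.55−16.14) = 8.77 − 4.41 = 4.36; fold change = 2^-4.36 = 0.049
RUNX1: ΔΔCt = (19.01−16.70) − (20.21−16.14) = 2.31 − 4.07 = -1.76; fold change = 2^1.76 = 3.387
BAX1: ΔΔCt = (19.54−16.70) − (23.87−16.14) = 2.84 − 7.73 = -4.89; fold change = 2^4.89 = 29.651
BAX1 has the largest |ΔΔCt| = 4.89.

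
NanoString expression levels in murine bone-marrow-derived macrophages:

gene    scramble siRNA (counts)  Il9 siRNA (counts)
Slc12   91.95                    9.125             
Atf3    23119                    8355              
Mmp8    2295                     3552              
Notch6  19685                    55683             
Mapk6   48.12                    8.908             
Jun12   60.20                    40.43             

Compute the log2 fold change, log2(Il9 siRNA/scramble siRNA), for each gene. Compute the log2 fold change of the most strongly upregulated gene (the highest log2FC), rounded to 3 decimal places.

1.500

log2(9.125/91.95) = -3.333  (Slc12)
log2(8355/23119) = -1.468  (Atf3)
log2(3552/2295) = 0.630  (Mmp8)
log2(55683/19685) = 1.500  (Notch6)
log2(8.908/48.12) = -2.433  (Mapk6)
log2(40.43/60.20) = -0.574  (Jun12)
Notch6 is most strongly upregulated.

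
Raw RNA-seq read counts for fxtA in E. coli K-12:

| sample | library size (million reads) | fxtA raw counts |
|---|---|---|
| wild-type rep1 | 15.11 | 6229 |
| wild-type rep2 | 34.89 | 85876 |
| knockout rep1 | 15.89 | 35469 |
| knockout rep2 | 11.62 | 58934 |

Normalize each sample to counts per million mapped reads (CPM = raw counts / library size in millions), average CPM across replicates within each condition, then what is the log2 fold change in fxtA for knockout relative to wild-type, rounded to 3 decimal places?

1.346

CPM(wild-type rep1) = 6229 / 15.11 = 412.2435
CPM(wild-type rep2) = 85876 / 34.89 = 2461.3356
CPM(knockout rep1) = 35469 / 15.89 = 2232.1586
CPM(knockout rep2) = 58934 / 11.62 = 5071.7728
mean CPM(wild-type) = 1436.7896; mean CPM(knockout) = 3651.9657
Fold change = 3651.9657 / 1436.7896 = 2.54175
log2(2.54175) = 1.3458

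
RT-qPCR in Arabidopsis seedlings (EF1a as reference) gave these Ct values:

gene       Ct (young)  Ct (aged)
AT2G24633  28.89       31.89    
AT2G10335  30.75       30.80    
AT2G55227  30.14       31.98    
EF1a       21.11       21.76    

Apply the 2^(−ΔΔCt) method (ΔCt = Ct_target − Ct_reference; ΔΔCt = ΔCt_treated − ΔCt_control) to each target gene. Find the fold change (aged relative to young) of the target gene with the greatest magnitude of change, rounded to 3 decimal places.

0.196

AT2G24633: ΔΔCt = (31.89−21.76) − (28.89−21.11) = 10.13 − 7.78 = 2.35; fold change = 2^-2.35 = 0.196
AT2G10335: ΔΔCt = (30.80−21.76) − (30.75−21.11) = 9.04 − 9.64 = -0.60; fold change = 2^0.60 = 1.516
AT2G55227: ΔΔCt = (31.98−21.76) − (30.14−21.11) = 10.22 − 9.03 = 1.19; fold change = 2^-1.19 = 0.438
AT2G24633 has the largest |ΔΔCt| = 2.35.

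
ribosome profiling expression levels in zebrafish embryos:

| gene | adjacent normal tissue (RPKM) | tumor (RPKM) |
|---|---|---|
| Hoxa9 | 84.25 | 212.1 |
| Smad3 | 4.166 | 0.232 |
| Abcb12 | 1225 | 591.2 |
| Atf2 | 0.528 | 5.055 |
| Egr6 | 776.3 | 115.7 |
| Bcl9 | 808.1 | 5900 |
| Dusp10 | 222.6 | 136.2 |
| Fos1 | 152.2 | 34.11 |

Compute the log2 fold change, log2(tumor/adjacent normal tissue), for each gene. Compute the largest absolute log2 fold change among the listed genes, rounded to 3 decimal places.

4.166

log2(212.1/84.25) = 1.332  (Hoxa9)
log2(0.232/4.166) = -4.166  (Smad3)
log2(591.2/1225) = -1.051  (Abcb12)
log2(5.055/0.528) = 3.259  (Atf2)
log2(115.7/776.3) = -2.746  (Egr6)
log2(5900/808.1) = 2.868  (Bcl9)
log2(136.2/222.6) = -0.709  (Dusp10)
log2(34.11/152.2) = -2.158  (Fos1)
The largest magnitude belongs to Smad3.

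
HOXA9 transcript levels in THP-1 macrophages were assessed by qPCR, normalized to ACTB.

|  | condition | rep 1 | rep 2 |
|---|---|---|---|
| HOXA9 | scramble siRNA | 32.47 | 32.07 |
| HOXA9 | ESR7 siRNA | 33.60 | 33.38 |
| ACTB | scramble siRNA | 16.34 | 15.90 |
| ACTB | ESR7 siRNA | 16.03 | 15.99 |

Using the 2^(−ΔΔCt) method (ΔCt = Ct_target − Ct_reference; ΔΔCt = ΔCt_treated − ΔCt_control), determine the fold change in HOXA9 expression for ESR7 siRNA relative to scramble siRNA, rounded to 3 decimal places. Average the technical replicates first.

0.398

Mean Ct: HOXA9 scramble siRNA 32.270; HOXA9 ESR7 siRNA 33.490; ACTB scramble siRNA 16.120; ACTB ESR7 siRNA 16.010
ΔCt(scramble siRNA) = 32.270 − 16.120 = 16.150
ΔCt(ESR7 siRNA) = 33.490 − 16.010 = 17.480
ΔΔCt = 17.480 − 16.150 = 1.330
Fold change = 2^(−1.330) = 0.3978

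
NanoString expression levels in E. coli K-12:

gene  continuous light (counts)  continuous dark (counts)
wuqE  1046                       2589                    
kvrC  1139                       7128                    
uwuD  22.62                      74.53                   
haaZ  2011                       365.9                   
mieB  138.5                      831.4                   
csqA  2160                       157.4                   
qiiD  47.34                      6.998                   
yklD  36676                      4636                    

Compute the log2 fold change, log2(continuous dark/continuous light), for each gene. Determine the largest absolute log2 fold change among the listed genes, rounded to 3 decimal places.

log2(2589/1046) = 1.308  (wuqE)
log2(7128/1139) = 2.646  (kvrC)
log2(74.53/22.62) = 1.720  (uwuD)
log2(365.9/2011) = -2.458  (haaZ)
log2(831.4/138.5) = 2.586  (mieB)
log2(157.4/2160) = -3.779  (csqA)
log2(6.998/47.34) = -2.758  (qiiD)
log2(4636/36676) = -2.984  (yklD)
The largest magnitude belongs to csqA.

3.779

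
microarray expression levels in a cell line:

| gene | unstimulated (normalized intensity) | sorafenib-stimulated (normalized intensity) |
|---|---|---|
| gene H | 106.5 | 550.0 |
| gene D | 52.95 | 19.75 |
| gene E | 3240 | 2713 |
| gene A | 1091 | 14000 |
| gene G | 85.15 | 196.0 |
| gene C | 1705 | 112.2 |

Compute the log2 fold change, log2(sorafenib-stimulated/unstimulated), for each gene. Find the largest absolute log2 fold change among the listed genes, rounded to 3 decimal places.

3.926

log2(550.0/106.5) = 2.369  (gene H)
log2(19.75/52.95) = -1.423  (gene D)
log2(2713/3240) = -0.256  (gene E)
log2(14000/1091) = 3.682  (gene A)
log2(196.0/85.15) = 1.203  (gene G)
log2(112.2/1705) = -3.926  (gene C)
The largest magnitude belongs to gene C.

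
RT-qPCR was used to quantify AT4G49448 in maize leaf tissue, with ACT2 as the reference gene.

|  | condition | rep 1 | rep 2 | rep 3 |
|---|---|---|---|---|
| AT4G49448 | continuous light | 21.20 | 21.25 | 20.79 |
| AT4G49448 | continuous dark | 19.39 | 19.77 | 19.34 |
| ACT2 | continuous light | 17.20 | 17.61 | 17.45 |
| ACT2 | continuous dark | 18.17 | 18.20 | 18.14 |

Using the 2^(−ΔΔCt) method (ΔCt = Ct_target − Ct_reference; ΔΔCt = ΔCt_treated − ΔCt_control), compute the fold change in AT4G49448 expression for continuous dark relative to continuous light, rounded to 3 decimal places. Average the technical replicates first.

5.028

Mean Ct: AT4G49448 continuous light 21.080; AT4G49448 continuous dark 19.500; ACT2 continuous light 17.420; ACT2 continuous dark 18.170
ΔCt(continuous light) = 21.080 − 17.420 = 3.660
ΔCt(continuous dark) = 19.500 − 18.170 = 1.330
ΔΔCt = 1.330 − 3.660 = -2.330
Fold change = 2^(−(-2.330)) = 2^2.330 = 5.0281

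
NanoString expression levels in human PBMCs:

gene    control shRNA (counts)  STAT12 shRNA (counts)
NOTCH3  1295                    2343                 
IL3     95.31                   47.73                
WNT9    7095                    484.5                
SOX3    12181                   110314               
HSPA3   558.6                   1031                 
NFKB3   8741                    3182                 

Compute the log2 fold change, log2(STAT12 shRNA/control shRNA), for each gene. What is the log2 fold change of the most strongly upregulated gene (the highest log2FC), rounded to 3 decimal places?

3.179

log2(2343/1295) = 0.855  (NOTCH3)
log2(47.73/95.31) = -0.998  (IL3)
log2(484.5/7095) = -3.872  (WNT9)
log2(110314/12181) = 3.179  (SOX3)
log2(1031/558.6) = 0.884  (HSPA3)
log2(3182/8741) = -1.458  (NFKB3)
SOX3 is most strongly upregulated.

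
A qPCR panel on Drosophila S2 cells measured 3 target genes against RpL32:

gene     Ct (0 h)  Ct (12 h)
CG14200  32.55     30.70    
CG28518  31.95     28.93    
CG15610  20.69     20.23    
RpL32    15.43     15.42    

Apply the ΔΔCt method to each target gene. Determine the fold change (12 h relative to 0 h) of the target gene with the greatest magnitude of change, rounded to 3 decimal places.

8.056

CG14200: ΔΔCt = (30.70−15.42) − (32.55−15.43) = 15.28 − 17.12 = -1.84; fold change = 2^1.84 = 3.580
CG28518: ΔΔCt = (28.93−15.42) − (31.95−15.43) = 13.51 − 16.52 = -3.01; fold change = 2^3.01 = 8.056
CG15610: ΔΔCt = (20.23−15.42) − (20.69−15.43) = 4.81 − 5.26 = -0.45; fold change = 2^0.45 = 1.366
CG28518 has the largest |ΔΔCt| = 3.01.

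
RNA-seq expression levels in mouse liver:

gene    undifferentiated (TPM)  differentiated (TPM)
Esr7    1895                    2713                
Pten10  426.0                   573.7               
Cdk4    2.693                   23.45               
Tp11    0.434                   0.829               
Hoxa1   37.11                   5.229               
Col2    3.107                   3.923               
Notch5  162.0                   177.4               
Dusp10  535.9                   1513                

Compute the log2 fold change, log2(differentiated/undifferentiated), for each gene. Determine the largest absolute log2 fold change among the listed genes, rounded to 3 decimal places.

3.122

log2(2713/1895) = 0.518  (Esr7)
log2(573.7/426.0) = 0.429  (Pten10)
log2(23.45/2.693) = 3.122  (Cdk4)
log2(0.829/0.434) = 0.934  (Tp11)
log2(5.229/37.11) = -2.827  (Hoxa1)
log2(3.923/3.107) = 0.336  (Col2)
log2(177.4/162.0) = 0.131  (Notch5)
log2(1513/535.9) = 1.497  (Dusp10)
The largest magnitude belongs to Cdk4.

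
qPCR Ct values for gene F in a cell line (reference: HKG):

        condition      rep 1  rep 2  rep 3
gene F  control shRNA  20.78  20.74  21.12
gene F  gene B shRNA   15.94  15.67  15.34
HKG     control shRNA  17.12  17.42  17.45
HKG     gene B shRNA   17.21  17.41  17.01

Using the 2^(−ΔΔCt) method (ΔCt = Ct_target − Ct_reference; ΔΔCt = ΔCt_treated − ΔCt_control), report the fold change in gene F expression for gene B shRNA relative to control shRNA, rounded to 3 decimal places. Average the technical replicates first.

Mean Ct: gene F control shRNA 20.880; gene F gene B shRNA 15.650; HKG control shRNA 17.330; HKG gene B shRNA 17.210
ΔCt(control shRNA) = 20.880 − 17.330 = 3.550
ΔCt(gene B shRNA) = 15.650 − 17.210 = -1.560
ΔΔCt = -1.560 − 3.550 = -5.110
Fold change = 2^(−(-5.110)) = 2^5.110 = 34.5353

34.535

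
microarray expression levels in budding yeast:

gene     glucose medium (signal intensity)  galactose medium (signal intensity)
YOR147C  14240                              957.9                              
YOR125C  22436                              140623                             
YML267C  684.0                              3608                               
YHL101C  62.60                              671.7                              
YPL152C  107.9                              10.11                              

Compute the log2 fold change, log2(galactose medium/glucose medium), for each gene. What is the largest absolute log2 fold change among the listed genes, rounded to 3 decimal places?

3.894

log2(957.9/14240) = -3.894  (YOR147C)
log2(140623/22436) = 2.648  (YOR125C)
log2(3608/684.0) = 2.399  (YML267C)
log2(671.7/62.60) = 3.424  (YHL101C)
log2(10.11/107.9) = -3.416  (YPL152C)
The largest magnitude belongs to YOR147C.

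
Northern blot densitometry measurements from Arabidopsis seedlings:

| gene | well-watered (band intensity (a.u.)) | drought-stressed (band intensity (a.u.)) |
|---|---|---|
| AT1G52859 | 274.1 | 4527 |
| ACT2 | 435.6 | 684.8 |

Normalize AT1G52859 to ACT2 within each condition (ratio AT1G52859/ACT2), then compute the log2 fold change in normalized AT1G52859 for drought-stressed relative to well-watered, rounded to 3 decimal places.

AT1G52859/ACT2 (well-watered) = 274.1 / 435.6 = 0.62925
AT1G52859/ACT2 (drought-stressed) = 4527 / 684.8 = 6.6107
Fold change = 6.6107 / 0.62925 = 10.5057
log2(10.5057) = 3.3931

3.393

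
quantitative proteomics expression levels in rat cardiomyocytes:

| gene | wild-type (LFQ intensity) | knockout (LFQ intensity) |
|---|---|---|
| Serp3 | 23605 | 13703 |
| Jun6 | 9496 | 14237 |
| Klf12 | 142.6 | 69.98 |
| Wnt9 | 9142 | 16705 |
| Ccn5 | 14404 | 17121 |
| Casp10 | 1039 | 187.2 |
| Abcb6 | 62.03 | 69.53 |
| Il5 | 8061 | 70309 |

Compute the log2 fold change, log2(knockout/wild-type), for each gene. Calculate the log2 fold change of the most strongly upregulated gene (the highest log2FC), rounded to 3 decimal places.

3.125

log2(13703/23605) = -0.785  (Serp3)
log2(14237/9496) = 0.584  (Jun6)
log2(69.98/142.6) = -1.027  (Klf12)
log2(16705/9142) = 0.870  (Wnt9)
log2(17121/14404) = 0.249  (Ccn5)
log2(187.2/1039) = -2.473  (Casp10)
log2(69.53/62.03) = 0.165  (Abcb6)
log2(70309/8061) = 3.125  (Il5)
Il5 is most strongly upregulated.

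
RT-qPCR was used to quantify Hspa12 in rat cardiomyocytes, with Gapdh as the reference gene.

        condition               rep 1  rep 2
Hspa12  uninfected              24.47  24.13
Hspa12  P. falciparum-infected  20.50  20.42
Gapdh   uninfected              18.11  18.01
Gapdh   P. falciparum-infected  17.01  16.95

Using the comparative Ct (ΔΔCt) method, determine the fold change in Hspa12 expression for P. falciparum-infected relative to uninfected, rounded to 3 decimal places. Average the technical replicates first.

6.774

Mean Ct: Hspa12 uninfected 24.300; Hspa12 P. falciparum-infected 20.460; Gapdh uninfected 18.060; Gapdh P. falciparum-infected 16.980
ΔCt(uninfected) = 24.300 − 18.060 = 6.240
ΔCt(P. falciparum-infected) = 20.460 − 16.980 = 3.480
ΔΔCt = 3.480 − 6.240 = -2.760
Fold change = 2^(−(-2.760)) = 2^2.760 = 6.7740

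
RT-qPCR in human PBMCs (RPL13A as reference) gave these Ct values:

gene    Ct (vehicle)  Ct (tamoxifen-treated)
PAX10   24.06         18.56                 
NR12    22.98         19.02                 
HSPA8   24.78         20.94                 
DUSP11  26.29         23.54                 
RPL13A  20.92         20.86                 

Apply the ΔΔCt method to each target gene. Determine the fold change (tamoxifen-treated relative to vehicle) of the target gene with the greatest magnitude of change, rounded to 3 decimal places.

43.411

PAX10: ΔΔCt = (18.56−20.86) − (24.06−20.92) = -2.30 − 3.14 = -5.44; fold change = 2^5.44 = 43.411
NR12: ΔΔCt = (19.02−20.86) − (22.98−20.92) = -1.84 − 2.06 = -3.90; fold change = 2^3.90 = 14.929
HSPA8: ΔΔCt = (20.94−20.86) − (24.78−20.92) = 0.08 − 3.86 = -3.78; fold change = 2^3.78 = 13.737
DUSP11: ΔΔCt = (23.54−20.86) − (26.29−20.92) = 2.68 − 5.37 = -2.69; fold change = 2^2.69 = 6.453
PAX10 has the largest |ΔΔCt| = 5.44.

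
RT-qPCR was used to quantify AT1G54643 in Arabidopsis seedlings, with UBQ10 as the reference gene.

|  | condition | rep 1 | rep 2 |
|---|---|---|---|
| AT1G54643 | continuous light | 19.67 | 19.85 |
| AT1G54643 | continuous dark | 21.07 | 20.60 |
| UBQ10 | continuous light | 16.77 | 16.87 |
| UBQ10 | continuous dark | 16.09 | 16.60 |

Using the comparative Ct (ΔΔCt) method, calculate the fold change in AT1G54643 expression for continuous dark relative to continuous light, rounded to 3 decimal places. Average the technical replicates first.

0.342

Mean Ct: AT1G54643 continuous light 19.760; AT1G54643 continuous dark 20.835; UBQ10 continuous light 16.820; UBQ10 continuous dark 16.345
ΔCt(continuous light) = 19.760 − 16.820 = 2.940
ΔCt(continuous dark) = 20.835 − 16.345 = 4.490
ΔΔCt = 4.490 − 2.940 = 1.550
Fold change = 2^(−1.550) = 0.3415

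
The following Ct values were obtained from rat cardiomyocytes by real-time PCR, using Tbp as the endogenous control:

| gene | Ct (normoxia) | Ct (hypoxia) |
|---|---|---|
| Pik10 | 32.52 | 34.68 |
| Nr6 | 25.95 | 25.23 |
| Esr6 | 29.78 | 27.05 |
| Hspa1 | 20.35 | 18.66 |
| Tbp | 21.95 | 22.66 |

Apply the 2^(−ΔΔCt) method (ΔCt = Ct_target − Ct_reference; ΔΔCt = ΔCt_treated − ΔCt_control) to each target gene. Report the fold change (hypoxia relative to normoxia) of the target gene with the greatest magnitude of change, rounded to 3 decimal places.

10.853

Pik10: ΔΔCt = (34.68−22.66) − (32.52−21.95) = 12.02 − 10.57 = 1.45; fold change = 2^-1.45 = 0.366
Nr6: ΔΔCt = (25.23−22.66) − (25.95−21.95) = 2.57 − 4.00 = -1.43; fold change = 2^1.43 = 2.694
Esr6: ΔΔCt = (27.05−22.66) − (29.78−21.95) = 4.39 − 7.83 = -3.44; fold change = 2^3.44 = 10.853
Hspa1: ΔΔCt = (18.66−22.66) − (20.35−21.95) = -4.00 − (-1.60) = -2.40; fold change = 2^2.40 = 5.278
Esr6 has the largest |ΔΔCt| = 3.44.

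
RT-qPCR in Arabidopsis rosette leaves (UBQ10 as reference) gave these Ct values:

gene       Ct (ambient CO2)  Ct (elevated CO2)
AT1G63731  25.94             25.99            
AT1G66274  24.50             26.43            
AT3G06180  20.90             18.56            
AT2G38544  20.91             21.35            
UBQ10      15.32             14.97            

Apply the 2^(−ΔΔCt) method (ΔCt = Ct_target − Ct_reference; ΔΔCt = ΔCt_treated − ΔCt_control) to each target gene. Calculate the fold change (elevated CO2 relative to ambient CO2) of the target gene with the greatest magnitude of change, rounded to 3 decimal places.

AT1G63731: ΔΔCt = (25.99−14.97) − (25.94−15.32) = 11.02 − 10.62 = 0.40; fold change = 2^-0.40 = 0.758
AT1G66274: ΔΔCt = (26.43−14.97) − (24.50−15.32) = 11.46 − 9.18 = 2.28; fold change = 2^-2.28 = 0.206
AT3G06180: ΔΔCt = (18.56−14.97) − (20.90−15.32) = 3.59 − 5.58 = -1.99; fold change = 2^1.99 = 3.972
AT2G38544: ΔΔCt = (21.35−14.97) − (20.91−15.32) = 6.38 − 5.59 = 0.79; fold change = 2^-0.79 = 0.578
AT1G66274 has the largest |ΔΔCt| = 2.28.

0.206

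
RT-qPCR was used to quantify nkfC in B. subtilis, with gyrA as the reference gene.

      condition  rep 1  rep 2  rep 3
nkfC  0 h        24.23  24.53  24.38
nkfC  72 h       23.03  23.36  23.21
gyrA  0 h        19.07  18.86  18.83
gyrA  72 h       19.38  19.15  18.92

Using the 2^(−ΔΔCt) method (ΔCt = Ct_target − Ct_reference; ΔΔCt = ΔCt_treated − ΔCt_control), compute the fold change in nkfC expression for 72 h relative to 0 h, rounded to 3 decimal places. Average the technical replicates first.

Mean Ct: nkfC 0 h 24.380; nkfC 72 h 23.200; gyrA 0 h 18.920; gyrA 72 h 19.150
ΔCt(0 h) = 24.380 − 18.920 = 5.460
ΔCt(72 h) = 23.200 − 19.150 = 4.050
ΔΔCt = 4.050 − 5.460 = -1.410
Fold change = 2^(−(-1.410)) = 2^1.410 = 2.6574

2.657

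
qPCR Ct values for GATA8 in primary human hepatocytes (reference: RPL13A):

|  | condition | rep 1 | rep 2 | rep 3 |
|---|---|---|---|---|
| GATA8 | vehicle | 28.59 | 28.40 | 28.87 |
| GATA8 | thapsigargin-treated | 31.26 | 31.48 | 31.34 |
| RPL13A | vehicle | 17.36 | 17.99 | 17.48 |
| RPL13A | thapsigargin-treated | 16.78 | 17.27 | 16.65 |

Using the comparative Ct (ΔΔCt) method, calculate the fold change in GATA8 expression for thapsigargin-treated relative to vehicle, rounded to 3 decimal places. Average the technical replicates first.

0.092

Mean Ct: GATA8 vehicle 28.620; GATA8 thapsigargin-treated 31.360; RPL13A vehicle 17.610; RPL13A thapsigargin-treated 16.900
ΔCt(vehicle) = 28.620 − 17.610 = 11.010
ΔCt(thapsigargin-treated) = 31.360 − 16.900 = 14.460
ΔΔCt = 14.460 − 11.010 = 3.450
Fold change = 2^(−3.450) = 0.0915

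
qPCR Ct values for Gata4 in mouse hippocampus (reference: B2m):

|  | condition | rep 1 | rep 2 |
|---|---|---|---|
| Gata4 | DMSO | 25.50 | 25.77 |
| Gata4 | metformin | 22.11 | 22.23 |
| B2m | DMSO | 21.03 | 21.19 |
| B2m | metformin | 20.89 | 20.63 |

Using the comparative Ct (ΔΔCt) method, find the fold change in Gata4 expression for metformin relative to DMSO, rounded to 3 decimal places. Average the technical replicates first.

Mean Ct: Gata4 DMSO 25.635; Gata4 metformin 22.170; B2m DMSO 21.110; B2m metformin 20.760
ΔCt(DMSO) = 25.635 − 21.110 = 4.525
ΔCt(metformin) = 22.170 − 20.760 = 1.410
ΔΔCt = 1.410 − 4.525 = -3.115
Fold change = 2^(−(-3.115)) = 2^3.115 = 8.6638

8.664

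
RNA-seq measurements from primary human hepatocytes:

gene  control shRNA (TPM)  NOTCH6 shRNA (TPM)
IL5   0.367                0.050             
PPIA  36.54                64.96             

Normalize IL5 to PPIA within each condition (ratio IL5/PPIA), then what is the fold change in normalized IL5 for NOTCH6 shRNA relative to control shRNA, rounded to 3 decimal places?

IL5/PPIA (control shRNA) = 0.367 / 36.54 = 0.010044
IL5/PPIA (NOTCH6 shRNA) = 0.050 / 64.96 = 0.0007697
Fold change = 0.0007697 / 0.010044 = 0.0766

0.077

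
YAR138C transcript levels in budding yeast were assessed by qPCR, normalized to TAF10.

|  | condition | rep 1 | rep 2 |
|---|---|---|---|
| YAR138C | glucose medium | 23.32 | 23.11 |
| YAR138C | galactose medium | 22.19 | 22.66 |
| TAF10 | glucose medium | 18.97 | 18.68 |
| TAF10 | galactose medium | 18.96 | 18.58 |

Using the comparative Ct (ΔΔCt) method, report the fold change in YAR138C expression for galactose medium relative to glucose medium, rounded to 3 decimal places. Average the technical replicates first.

1.664

Mean Ct: YAR138C glucose medium 23.215; YAR138C galactose medium 22.425; TAF10 glucose medium 18.825; TAF10 galactose medium 18.770
ΔCt(glucose medium) = 23.215 − 18.825 = 4.390
ΔCt(galactose medium) = 22.425 − 18.770 = 3.655
ΔΔCt = 3.655 − 4.390 = -0.735
Fold change = 2^(−(-0.735)) = 2^0.735 = 1.6644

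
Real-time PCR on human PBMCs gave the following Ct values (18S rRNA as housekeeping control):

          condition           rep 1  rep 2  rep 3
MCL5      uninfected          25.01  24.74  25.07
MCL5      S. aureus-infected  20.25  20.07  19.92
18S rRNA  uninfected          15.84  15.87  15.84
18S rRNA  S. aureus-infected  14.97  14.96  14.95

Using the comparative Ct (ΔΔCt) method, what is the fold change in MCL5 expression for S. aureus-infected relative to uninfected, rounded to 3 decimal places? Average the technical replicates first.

Mean Ct: MCL5 uninfected 24.940; MCL5 S. aureus-infected 20.080; 18S rRNA uninfected 15.850; 18S rRNA S. aureus-infected 14.960
ΔCt(uninfected) = 24.940 − 15.850 = 9.090
ΔCt(S. aureus-infected) = 20.080 − 14.960 = 5.120
ΔΔCt = 5.120 − 9.090 = -3.970
Fold change = 2^(−(-3.970)) = 2^3.970 = 15.6707

15.671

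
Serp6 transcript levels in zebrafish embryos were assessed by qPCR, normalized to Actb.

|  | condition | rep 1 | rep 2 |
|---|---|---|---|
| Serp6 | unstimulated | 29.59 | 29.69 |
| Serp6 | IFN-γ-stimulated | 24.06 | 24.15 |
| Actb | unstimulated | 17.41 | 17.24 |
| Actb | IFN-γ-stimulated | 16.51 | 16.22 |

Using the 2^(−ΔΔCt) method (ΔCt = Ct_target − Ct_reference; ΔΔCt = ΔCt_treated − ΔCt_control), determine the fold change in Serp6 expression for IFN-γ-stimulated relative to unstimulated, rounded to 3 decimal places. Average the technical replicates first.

Mean Ct: Serp6 unstimulated 29.640; Serp6 IFN-γ-stimulated 24.105; Actb unstimulated 17.325; Actb IFN-γ-stimulated 16.365
ΔCt(unstimulated) = 29.640 − 17.325 = 12.315
ΔCt(IFN-γ-stimulated) = 24.105 − 16.365 = 7.740
ΔΔCt = 7.740 − 12.315 = -4.575
Fold change = 2^(−(-4.575)) = 2^4.575 = 23.8348

23.835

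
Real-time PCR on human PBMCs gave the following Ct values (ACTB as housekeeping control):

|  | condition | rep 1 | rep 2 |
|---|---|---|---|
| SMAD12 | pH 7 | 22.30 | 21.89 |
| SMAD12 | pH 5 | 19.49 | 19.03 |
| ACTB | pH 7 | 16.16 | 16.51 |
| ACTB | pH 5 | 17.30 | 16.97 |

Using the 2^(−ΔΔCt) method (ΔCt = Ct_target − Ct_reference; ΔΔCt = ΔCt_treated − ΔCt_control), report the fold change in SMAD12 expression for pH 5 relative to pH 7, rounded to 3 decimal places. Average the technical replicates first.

Mean Ct: SMAD12 pH 7 22.095; SMAD12 pH 5 19.260; ACTB pH 7 16.335; ACTB pH 5 17.135
ΔCt(pH 7) = 22.095 − 16.335 = 5.760
ΔCt(pH 5) = 19.260 − 17.135 = 2.125
ΔΔCt = 2.125 − 5.760 = -3.635
Fold change = 2^(−(-3.635)) = 2^3.635 = 12.4235

12.424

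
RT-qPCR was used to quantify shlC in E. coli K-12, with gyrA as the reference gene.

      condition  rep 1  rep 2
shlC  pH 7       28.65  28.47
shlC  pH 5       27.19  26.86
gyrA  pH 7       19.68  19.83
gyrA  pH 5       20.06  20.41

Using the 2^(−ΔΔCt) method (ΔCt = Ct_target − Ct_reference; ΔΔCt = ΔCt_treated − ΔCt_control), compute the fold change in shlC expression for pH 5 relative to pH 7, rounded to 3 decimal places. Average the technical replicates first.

Mean Ct: shlC pH 7 28.560; shlC pH 5 27.025; gyrA pH 7 19.755; gyrA pH 5 20.235
ΔCt(pH 7) = 28.560 − 19.755 = 8.805
ΔCt(pH 5) = 27.025 − 20.235 = 6.790
ΔΔCt = 6.790 − 8.805 = -2.015
Fold change = 2^(−(-2.015)) = 2^2.015 = 4.0418

4.042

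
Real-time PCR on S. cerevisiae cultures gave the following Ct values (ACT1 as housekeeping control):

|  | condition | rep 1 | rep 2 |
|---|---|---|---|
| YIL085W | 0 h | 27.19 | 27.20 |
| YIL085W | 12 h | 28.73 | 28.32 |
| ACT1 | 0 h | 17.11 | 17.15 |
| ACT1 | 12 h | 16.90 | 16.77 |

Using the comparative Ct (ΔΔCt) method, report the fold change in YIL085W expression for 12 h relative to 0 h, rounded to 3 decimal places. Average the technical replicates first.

0.324

Mean Ct: YIL085W 0 h 27.195; YIL085W 12 h 28.525; ACT1 0 h 17.130; ACT1 12 h 16.835
ΔCt(0 h) = 27.195 − 17.130 = 10.065
ΔCt(12 h) = 28.525 − 16.835 = 11.690
ΔΔCt = 11.690 − 10.065 = 1.625
Fold change = 2^(−1.625) = 0.3242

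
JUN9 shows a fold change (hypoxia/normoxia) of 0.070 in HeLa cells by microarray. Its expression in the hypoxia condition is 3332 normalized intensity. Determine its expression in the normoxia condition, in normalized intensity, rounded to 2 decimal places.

normoxia expression = 3332 / 0.070 = 47600.00

47600.00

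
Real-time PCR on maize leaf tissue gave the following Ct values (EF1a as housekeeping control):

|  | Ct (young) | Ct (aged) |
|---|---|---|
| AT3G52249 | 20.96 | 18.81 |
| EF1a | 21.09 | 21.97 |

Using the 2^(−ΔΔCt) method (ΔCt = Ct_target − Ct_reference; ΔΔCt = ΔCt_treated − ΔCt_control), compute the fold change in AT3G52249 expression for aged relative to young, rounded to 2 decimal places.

ΔCt(young) = 20.960 − 21.090 = -0.130
ΔCt(aged) = 18.810 − 21.970 = -3.160
ΔΔCt = -3.160 − (-0.130) = -3.030
Fold change = 2^(−(-3.030)) = 2^3.030 = 8.168

8.17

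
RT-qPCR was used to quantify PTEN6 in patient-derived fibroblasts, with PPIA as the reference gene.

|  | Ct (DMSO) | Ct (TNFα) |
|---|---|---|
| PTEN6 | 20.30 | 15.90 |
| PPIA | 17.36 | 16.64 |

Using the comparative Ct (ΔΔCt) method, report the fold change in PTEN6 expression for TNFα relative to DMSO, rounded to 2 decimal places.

ΔCt(DMSO) = 20.300 − 17.360 = 2.940
ΔCt(TNFα) = 15.900 − 16.640 = -0.740
ΔΔCt = -0.740 − 2.940 = -3.680
Fold change = 2^(−(-3.680)) = 2^3.680 = 12.817

12.82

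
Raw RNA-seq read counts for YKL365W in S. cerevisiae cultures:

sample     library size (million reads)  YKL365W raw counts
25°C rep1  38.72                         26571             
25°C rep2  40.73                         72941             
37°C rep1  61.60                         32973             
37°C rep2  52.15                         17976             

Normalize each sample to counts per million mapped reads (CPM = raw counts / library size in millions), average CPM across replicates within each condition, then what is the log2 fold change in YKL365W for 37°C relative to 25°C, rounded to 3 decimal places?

CPM(25°C rep1) = 26571 / 38.72 = 686.2345
CPM(25°C rep2) = 72941 / 40.73 = 1790.8421
CPM(37°C rep1) = 32973 / 61.60 = 535.2760
CPM(37°C rep2) = 17976 / 52.15 = 344.6980
mean CPM(25°C) = 1238.5383; mean CPM(37°C) = 439.9870
Fold change = 439.9870 / 1238.5383 = 0.35525
log2(0.35525) = -1.4931

-1.493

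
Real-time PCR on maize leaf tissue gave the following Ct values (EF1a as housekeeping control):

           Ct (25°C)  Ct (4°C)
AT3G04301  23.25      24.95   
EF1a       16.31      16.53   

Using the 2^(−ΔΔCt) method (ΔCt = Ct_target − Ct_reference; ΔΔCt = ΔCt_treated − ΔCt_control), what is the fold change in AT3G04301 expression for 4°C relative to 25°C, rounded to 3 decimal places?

0.358

ΔCt(25°C) = 23.250 − 16.310 = 6.940
ΔCt(4°C) = 24.950 − 16.530 = 8.420
ΔΔCt = 8.420 − 6.940 = 1.480
Fold change = 2^(−1.480) = 0.3585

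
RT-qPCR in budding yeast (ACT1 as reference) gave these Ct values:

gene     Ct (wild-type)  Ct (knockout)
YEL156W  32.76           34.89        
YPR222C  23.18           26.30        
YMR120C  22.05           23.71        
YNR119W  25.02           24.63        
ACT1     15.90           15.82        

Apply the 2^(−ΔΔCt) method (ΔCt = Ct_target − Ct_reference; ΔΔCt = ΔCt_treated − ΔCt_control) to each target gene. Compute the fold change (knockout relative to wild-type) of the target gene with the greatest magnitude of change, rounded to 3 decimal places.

YEL156W: ΔΔCt = (34.89−15.82) − (32.76−15.90) = 19.07 − 16.86 = 2.21; fold change = 2^-2.21 = 0.216
YPR222C: ΔΔCt = (26.30−15.82) − (23.18−15.90) = 10.48 − 7.28 = 3.20; fold change = 2^-3.20 = 0.109
YMR120C: ΔΔCt = (23.71−15.82) − (22.05−15.90) = 7.89 − 6.15 = 1.74; fold change = 2^-1.74 = 0.299
YNR119W: ΔΔCt = (24.63−15.82) − (25.02−15.90) = 8.81 − 9.12 = -0.31; fold change = 2^0.31 = 1.240
YPR222C has the largest |ΔΔCt| = 3.20.

0.109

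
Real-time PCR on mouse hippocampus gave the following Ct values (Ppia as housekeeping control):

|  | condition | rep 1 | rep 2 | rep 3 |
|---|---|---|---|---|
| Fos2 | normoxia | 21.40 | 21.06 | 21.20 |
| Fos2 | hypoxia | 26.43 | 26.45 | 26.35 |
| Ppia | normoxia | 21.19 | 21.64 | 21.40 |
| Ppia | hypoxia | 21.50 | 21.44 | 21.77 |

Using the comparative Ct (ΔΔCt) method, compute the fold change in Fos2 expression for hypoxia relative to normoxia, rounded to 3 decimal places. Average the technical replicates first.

Mean Ct: Fos2 normoxia 21.220; Fos2 hypoxia 26.410; Ppia normoxia 21.410; Ppia hypoxia 21.570
ΔCt(normoxia) = 21.220 − 21.410 = -0.190
ΔCt(hypoxia) = 26.410 − 21.570 = 4.840
ΔΔCt = 4.840 − (-0.190) = 5.030
Fold change = 2^(−5.030) = 0.0306

0.031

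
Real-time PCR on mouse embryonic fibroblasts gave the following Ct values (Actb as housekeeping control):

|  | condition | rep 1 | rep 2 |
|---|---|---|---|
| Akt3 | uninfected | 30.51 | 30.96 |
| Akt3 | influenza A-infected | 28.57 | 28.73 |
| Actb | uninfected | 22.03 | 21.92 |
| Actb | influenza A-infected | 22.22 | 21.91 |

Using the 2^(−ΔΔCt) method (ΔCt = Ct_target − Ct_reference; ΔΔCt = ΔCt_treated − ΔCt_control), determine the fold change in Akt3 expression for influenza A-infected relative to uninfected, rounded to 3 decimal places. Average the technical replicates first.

4.516

Mean Ct: Akt3 uninfected 30.735; Akt3 influenza A-infected 28.650; Actb uninfected 21.975; Actb influenza A-infected 22.065
ΔCt(uninfected) = 30.735 − 21.975 = 8.760
ΔCt(influenza A-infected) = 28.650 − 22.065 = 6.585
ΔΔCt = 6.585 − 8.760 = -2.175
Fold change = 2^(−(-2.175)) = 2^2.175 = 4.5159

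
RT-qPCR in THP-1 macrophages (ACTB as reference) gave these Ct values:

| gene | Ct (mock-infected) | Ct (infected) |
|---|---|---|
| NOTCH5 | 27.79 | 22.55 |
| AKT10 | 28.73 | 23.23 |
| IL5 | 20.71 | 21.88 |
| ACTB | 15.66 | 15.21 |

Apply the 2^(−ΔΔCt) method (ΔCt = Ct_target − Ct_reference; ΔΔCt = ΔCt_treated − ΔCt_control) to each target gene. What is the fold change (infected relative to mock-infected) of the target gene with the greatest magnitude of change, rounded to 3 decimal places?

33.128

NOTCH5: ΔΔCt = (22.55−15.21) − (27.79−15.66) = 7.34 − 12.13 = -4.79; fold change = 2^4.79 = 27.665
AKT10: ΔΔCt = (23.23−15.21) − (28.73−15.66) = 8.02 − 13.07 = -5.05; fold change = 2^5.05 = 33.128
IL5: ΔΔCt = (21.88−15.21) − (20.71−15.66) = 6.67 − 5.05 = 1.62; fold change = 2^-1.62 = 0.325
AKT10 has the largest |ΔΔCt| = 5.05.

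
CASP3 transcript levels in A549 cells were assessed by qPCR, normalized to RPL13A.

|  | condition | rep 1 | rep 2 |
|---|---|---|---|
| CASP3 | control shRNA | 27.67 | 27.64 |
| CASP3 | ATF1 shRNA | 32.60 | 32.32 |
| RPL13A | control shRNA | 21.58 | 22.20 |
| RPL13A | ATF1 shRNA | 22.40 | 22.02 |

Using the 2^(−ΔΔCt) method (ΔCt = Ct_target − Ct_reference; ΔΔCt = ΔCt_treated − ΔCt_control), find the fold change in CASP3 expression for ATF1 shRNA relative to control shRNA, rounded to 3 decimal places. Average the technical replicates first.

Mean Ct: CASP3 control shRNA 27.655; CASP3 ATF1 shRNA 32.460; RPL13A control shRNA 21.890; RPL13A ATF1 shRNA 22.210
ΔCt(control shRNA) = 27.655 − 21.890 = 5.765
ΔCt(ATF1 shRNA) = 32.460 − 22.210 = 10.250
ΔΔCt = 10.250 − 5.765 = 4.485
Fold change = 2^(−4.485) = 0.0447

0.045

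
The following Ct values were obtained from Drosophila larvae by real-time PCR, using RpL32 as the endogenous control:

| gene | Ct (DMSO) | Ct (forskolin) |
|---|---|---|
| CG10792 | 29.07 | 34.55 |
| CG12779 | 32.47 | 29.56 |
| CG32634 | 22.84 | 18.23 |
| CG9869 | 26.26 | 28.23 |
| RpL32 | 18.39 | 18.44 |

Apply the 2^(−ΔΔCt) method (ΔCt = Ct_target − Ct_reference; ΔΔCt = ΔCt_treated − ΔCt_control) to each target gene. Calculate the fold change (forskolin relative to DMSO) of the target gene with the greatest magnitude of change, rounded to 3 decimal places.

CG10792: ΔΔCt = (34.55−18.44) − (29.07−18.39) = 16.11 − 10.68 = 5.43; fold change = 2^-5.43 = 0.023
CG12779: ΔΔCt = (29.56−18.44) − (32.47−18.39) = 11.12 − 14.08 = -2.96; fold change = 2^2.96 = 7.781
CG32634: ΔΔCt = (18.23−18.44) − (22.84−18.39) = -0.21 − 4.45 = -4.66; fold change = 2^4.66 = 25.281
CG9869: ΔΔCt = (28.23−18.44) − (26.26−18.39) = 9.79 − 7.87 = 1.92; fold change = 2^-1.92 = 0.264
CG10792 has the largest |ΔΔCt| = 5.43.

0.023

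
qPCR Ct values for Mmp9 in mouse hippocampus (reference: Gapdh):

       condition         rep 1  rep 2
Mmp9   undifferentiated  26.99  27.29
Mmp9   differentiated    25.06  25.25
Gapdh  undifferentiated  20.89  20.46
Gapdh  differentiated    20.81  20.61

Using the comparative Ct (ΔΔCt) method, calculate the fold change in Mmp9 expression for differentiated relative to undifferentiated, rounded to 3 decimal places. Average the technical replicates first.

4.056

Mean Ct: Mmp9 undifferentiated 27.140; Mmp9 differentiated 25.155; Gapdh undifferentiated 20.675; Gapdh differentiated 20.710
ΔCt(undifferentiated) = 27.140 − 20.675 = 6.465
ΔCt(differentiated) = 25.155 − 20.710 = 4.445
ΔΔCt = 4.445 − 6.465 = -2.020
Fold change = 2^(−(-2.020)) = 2^2.020 = 4.0558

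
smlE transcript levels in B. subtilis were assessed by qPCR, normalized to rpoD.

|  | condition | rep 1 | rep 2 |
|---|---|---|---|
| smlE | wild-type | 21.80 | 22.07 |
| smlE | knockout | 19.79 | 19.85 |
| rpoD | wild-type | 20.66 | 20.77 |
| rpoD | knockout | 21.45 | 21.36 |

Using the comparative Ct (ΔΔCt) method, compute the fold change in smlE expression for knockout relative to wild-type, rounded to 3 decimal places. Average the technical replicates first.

Mean Ct: smlE wild-type 21.935; smlE knockout 19.820; rpoD wild-type 20.715; rpoD knockout 21.405
ΔCt(wild-type) = 21.935 − 20.715 = 1.220
ΔCt(knockout) = 19.820 − 21.405 = -1.585
ΔΔCt = -1.585 − 1.220 = -2.805
Fold change = 2^(−(-2.805)) = 2^2.805 = 6.9886

6.989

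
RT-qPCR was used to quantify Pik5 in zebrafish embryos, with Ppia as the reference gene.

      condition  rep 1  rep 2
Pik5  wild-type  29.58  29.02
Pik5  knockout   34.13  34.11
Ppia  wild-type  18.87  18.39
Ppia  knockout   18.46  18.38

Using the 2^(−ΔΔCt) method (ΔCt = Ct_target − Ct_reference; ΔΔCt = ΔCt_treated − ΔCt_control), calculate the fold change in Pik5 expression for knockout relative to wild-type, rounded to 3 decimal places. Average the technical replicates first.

0.031

Mean Ct: Pik5 wild-type 29.300; Pik5 knockout 34.120; Ppia wild-type 18.630; Ppia knockout 18.420
ΔCt(wild-type) = 29.300 − 18.630 = 10.670
ΔCt(knockout) = 34.120 − 18.420 = 15.700
ΔΔCt = 15.700 − 10.670 = 5.030
Fold change = 2^(−5.030) = 0.0306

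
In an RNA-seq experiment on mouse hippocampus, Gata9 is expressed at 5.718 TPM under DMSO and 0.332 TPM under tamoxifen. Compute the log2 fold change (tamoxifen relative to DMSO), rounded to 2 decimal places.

Fold change = 0.332 / 5.718 = 0.0581
log2(0.0581) = -4.106

-4.11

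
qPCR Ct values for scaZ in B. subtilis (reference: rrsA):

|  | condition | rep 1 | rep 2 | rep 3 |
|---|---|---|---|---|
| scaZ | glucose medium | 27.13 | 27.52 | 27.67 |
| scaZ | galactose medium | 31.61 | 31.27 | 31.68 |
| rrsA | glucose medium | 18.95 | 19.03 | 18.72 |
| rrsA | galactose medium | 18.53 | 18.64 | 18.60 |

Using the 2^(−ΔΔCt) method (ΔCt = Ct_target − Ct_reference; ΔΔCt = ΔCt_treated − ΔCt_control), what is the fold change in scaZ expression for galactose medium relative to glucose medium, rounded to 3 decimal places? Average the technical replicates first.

Mean Ct: scaZ glucose medium 27.440; scaZ galactose medium 31.520; rrsA glucose medium 18.900; rrsA galactose medium 18.590
ΔCt(glucose medium) = 27.440 − 18.900 = 8.540
ΔCt(galactose medium) = 31.520 − 18.590 = 12.930
ΔΔCt = 12.930 − 8.540 = 4.390
Fold change = 2^(−4.390) = 0.0477

0.048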